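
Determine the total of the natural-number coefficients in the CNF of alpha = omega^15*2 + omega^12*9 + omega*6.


CNF: omega^15*2 + omega^12*9 + omega*6
Coefficients: 2 + 9 + 6 = 17

17


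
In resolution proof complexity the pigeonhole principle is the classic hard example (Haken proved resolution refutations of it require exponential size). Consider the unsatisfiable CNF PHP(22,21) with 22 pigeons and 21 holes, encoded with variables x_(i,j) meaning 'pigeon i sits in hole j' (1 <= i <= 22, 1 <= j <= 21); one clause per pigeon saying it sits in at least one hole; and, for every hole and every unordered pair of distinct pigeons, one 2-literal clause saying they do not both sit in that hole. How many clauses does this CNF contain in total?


PHP(22,21): 22 pigeons, 21 holes, 22*21 = 462 variables.
- pigeon clauses: one per pigeon -> 22 clauses
- hole clauses: 21 holes * C(22,2) = 21 * 231 -> 4851 clauses
Total clauses = 22 + 4851 = 4873

4873


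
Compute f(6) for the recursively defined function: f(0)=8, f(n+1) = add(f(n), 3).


f(0) = 8
f(1) = add(f(0), 3) = add(8, 3) = 11
f(2) = add(f(1), 3) = add(11, 3) = 14
f(3) = add(f(2), 3) = add(14, 3) = 17
f(4) = add(f(3), 3) = add(17, 3) = 20
f(5) = add(f(4), 3) = add(20, 3) = 23
f(6) = add(f(5), 3) = add(23, 3) = 26


26


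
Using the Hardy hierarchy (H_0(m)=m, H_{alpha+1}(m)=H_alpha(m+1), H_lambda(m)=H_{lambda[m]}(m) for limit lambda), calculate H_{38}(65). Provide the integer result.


H_38(65):
For finite ordinals k, H_k(n) = n + k (each successor step adds 1).
H_38(65) = 65 + 38 = 103

103


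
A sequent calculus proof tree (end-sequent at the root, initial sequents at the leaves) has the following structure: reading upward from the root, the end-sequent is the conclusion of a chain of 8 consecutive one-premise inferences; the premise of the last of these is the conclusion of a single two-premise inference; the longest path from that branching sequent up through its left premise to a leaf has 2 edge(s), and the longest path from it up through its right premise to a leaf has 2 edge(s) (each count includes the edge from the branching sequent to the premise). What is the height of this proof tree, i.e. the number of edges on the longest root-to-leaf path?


Longest path through the left premise: 2 edges (measured from the branching sequent)
Longest path through the right premise: 2 edges
Height of the subtree rooted at the branching sequent: max(2, 2) = 2
The branching sequent sits 8 edges above the root (the chain of one-premise inferences), so height = 2 + 8 = 10

10


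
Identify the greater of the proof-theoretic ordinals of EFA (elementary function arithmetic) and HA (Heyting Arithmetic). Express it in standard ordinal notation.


Proof-theoretic ordinal of EFA (elementary function arithmetic): omega^3
Proof-theoretic ordinal of HA (Heyting Arithmetic): epsilon_0
Comparing: omega^3 < epsilon_0.
The larger ordinal is epsilon_0 (from HA (Heyting Arithmetic)).

epsilon_0


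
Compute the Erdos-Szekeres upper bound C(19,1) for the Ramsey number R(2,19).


R(2,19) <= C(2+19-2, 2-1) = C(19, 1)
C(19, 1) = 19! / (1! * 18!)
= 19

19


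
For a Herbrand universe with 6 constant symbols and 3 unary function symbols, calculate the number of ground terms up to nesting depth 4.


Herbrand terms by depth:
Depth 0: 6 constants
Depth 1: 18 new terms (running total: 24)
Depth 2: 54 new terms (running total: 78)
Depth 3: 162 new terms (running total: 240)
Depth 4: 486 new terms (running total: 726)
Total distinct ground terms = 726

726


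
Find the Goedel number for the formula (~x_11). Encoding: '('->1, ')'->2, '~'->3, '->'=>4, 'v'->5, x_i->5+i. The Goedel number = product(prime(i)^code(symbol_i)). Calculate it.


Formula: (~x_11)
Symbol codes: [1, 3, 16, 2]
Primes: [2, 3, 5, 7]
p_1^1 = 2^1 = 2
p_2^3 = 3^3 = 27
p_3^16 = 5^16 = 152587890625
p_4^2 = 7^2 = 49
Product = 403747558593750

403747558593750


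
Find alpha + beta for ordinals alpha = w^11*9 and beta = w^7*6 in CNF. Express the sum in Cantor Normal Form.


Ordinal addition w^11*9 + w^7*6:
Leading exponent of alpha (11) > leading exponent of beta (7).
Since alpha's term has higher exponent than beta's leading term,
the sum is simply alpha followed by beta.
Result = w^11*9 + w^7*6

w^11*9 + w^7*6


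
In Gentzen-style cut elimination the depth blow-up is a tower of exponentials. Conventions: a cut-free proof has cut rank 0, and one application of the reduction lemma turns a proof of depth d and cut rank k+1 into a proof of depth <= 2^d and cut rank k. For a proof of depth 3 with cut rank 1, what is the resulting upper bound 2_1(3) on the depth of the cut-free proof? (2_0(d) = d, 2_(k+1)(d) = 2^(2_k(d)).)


Each rank reduction sends depth d to at most 2^d; cut rank r needs r reductions.
2_0(3) = 3
2_1(3) = 2^3 = 8
Cut-free depth bound = 8

8


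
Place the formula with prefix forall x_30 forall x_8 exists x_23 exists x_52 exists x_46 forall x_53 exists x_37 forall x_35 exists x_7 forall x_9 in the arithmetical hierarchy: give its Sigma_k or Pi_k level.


Leading quantifier is forall, so the class is Pi.
Number of quantifier blocks = alternations + 1 = 6 + 1 = 7.
Classification: Pi_7

Pi_7


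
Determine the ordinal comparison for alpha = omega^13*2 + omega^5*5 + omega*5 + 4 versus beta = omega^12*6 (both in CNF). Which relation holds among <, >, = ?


Compare term by term from highest exponent:
alpha = omega^13*2 + omega^5*5 + omega*5 + 4
beta = omega^12*6
Term 1: alpha has omega^13*2, beta has omega^12*6
Term 2: alpha has omega^5*5, beta has omega^0*0
Term 3: alpha has omega^1*5, beta has omega^0*0
Term 4: alpha has omega^0*4, beta has omega^0*0
Result: alpha > beta

alpha > beta


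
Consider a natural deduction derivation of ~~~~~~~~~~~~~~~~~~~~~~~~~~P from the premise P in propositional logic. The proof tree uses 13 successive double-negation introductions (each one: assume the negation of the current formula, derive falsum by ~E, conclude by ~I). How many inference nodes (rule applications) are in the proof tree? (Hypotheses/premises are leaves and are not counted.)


Each double-negation introduction (from C infer ~~C) uses 2 inference nodes: one ~E (C and ~C give falsum) and one ~I (discharge ~C).
13 double negations = 13 * 2 = 26 inference nodes.

26


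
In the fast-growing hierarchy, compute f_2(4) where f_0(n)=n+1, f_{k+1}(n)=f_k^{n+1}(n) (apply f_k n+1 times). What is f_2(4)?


f_2(4) = f_1^5(4)
f_1(m) = 2m + 1.
Iterating: f_1^k(n) = 2^k*(n+1) - 1.
f_2(4) = 2^5*(4+1) - 1 = 32*5 - 1 = 159

159


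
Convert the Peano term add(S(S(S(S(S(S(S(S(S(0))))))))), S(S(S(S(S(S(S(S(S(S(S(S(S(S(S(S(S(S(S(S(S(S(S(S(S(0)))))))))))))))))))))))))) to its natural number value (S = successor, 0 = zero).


add(S^9(0), S^25(0)):
S^9(0) = 9
S^25(0) = 25
9 + 25 = 34

34


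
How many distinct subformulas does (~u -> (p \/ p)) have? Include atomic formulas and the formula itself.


Formula: (~u -> (p \/ p))
Subformulas found:
  1. u
  2. p
  3. ~u
  4. (p \/ p)
  5. (~u -> (p \/ p))
Total distinct subformulas = 5

5


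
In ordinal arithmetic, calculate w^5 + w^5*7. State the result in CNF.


Ordinal addition w^5 + w^5*7:
Both terms have the same exponent 5.
w^e*c + w^e*d = w^e*(c+d).
Result = w^5*(1+7) = w^5*8

w^5*8


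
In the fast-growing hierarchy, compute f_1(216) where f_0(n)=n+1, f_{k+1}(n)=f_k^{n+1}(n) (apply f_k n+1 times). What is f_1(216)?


f_1(216) = f_0^217(216)
f_0 adds 1 each time, applied 217 times.
f_1(216) = 216 + 217 = 433

433


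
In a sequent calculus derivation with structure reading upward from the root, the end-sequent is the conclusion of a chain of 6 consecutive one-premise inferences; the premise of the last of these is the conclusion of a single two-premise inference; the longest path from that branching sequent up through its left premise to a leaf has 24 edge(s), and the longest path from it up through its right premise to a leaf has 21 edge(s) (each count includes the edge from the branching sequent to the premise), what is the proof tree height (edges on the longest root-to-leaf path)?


Longest path through the left premise: 24 edges (measured from the branching sequent)
Longest path through the right premise: 21 edges
Height of the subtree rooted at the branching sequent: max(24, 21) = 24
The branching sequent sits 6 edges above the root (the chain of one-premise inferences), so height = 24 + 6 = 30

30


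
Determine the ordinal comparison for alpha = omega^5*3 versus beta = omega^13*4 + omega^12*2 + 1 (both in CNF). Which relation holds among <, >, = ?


Compare term by term from highest exponent:
alpha = omega^5*3
beta = omega^13*4 + omega^12*2 + 1
Term 1: alpha has omega^5*3, beta has omega^13*4
Term 2: alpha has omega^0*0, beta has omega^12*2
Term 3: alpha has omega^0*0, beta has omega^0*1
Result: alpha < beta

alpha < beta


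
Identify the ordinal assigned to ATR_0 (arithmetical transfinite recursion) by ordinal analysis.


The proof-theoretic ordinal of ATR_0 (arithmetical transfinite recursion) is a standard result in ordinal analysis.
This ordinal is the supremum of order types of primitive recursive well-orderings
that the theory can prove to be well-ordered.
For ATR_0 (arithmetical transfinite recursion), the proof-theoretic ordinal is Gamma_0.

Gamma_0


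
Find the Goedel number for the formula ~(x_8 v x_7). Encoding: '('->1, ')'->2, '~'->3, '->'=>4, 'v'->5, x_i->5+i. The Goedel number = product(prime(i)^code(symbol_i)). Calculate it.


Formula: ~(x_8 v x_7)
Symbol codes: [3, 1, 13, 5, 12, 2]
Primes: [2, 3, 5, 7, 11, 13]
p_1^3 = 2^3 = 8
p_2^1 = 3^1 = 3
p_3^13 = 5^13 = 1220703125
p_4^5 = 7^5 = 16807
p_5^12 = 11^12 = 3138428376721
p_6^2 = 13^2 = 169
Product = 261162263904958715126953125000

261162263904958715126953125000


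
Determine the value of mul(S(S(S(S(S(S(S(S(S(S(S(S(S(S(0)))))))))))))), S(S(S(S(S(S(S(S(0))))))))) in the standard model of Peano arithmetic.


mul(S^14(0), S^8(0)):
S^14(0) = 14
S^8(0) = 8
14 * 8 = 112

112


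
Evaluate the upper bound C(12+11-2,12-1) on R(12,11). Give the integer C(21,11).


R(12,11) <= C(12+11-2, 12-1) = C(21, 11)
C(21, 11) = 21! / (11! * 10!)
= 352716

352716


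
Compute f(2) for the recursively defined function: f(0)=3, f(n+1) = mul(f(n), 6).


f(0) = 3
f(1) = mul(f(0), 6) = mul(3, 6) = 18
f(2) = mul(f(1), 6) = mul(18, 6) = 108


108


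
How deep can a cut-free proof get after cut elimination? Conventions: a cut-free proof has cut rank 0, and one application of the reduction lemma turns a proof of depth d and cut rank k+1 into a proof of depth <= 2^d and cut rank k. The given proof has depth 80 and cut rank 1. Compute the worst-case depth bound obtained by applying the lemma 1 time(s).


Each rank reduction sends depth d to at most 2^d; cut rank r needs r reductions.
2_0(80) = 80
2_1(80) = 2^80 = 1208925819614629174706176
Cut-free depth bound = 1208925819614629174706176

1208925819614629174706176


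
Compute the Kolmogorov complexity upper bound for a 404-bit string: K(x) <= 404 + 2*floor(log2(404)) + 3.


floor(log2(404)) = 8
2 * 8 = 16
K(x) <= 404 + 16 + 3 = 423

423


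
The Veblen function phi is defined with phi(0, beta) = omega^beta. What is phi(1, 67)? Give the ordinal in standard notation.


phi(1, 67):
phi(1, beta) = epsilon_beta (the beta-th epsilon number).
phi(1, 67) = epsilon_67

epsilon_67


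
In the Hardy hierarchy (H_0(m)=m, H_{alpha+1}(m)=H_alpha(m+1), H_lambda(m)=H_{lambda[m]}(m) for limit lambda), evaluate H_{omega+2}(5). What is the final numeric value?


H_{omega+2}(5):
Unwind the 2 successor steps: H_{omega+2}(5) = H_omega(5+2) = H_omega(7).
H_omega(m) = H_m(m) = m + m = 2m.
Result = 2 * 7 = 14

14


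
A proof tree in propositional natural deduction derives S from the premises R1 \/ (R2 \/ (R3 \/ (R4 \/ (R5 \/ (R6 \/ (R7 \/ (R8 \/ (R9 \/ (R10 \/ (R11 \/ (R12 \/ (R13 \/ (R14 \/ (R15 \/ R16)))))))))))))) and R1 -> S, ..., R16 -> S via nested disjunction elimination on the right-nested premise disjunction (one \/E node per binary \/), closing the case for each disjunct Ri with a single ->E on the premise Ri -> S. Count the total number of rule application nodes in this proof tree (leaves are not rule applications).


The premise R1 \/ (R2 \/ (R3 \/ (R4 \/ (R5 \/ (R6 \/ (R7 \/ (R8 \/ (R9 \/ (R10 \/ (R11 \/ (R12 \/ (R13 \/ (R14 \/ (R15 \/ R16)))))))))))))) contains 16 disjuncts, hence 15 binary \/ connectives.
- Each binary \/ is eliminated once: 15 \/E nodes.
- Each of the 16 cases Ri derives S by one ->E with Ri -> S: 16 ->E nodes.
Total = 15 + 16 = 31

31


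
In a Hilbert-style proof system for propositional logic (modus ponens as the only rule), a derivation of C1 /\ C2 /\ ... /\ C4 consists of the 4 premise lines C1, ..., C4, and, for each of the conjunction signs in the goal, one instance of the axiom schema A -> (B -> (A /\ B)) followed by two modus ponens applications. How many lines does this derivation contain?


Conjoining 4 premises:
- 4 premise lines
- the goal has 3 conjunction signs; each costs 1 axiom instance + 2 MP = 3 lines: 3 * 3 = 9
Total = 4 + 9 = 13 lines.

13


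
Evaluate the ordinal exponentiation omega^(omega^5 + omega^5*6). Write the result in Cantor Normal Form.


omega^(omega^5 + omega^5*6):
Both terms of the exponent have the same exponent 5, so they merge: omega^5 + omega^5*6 = omega^5*(1+6) = omega^5*7.
omega raised to a CNF ordinal is a single CNF term: Result = omega^(omega^5*7)

omega^(omega^5*7)


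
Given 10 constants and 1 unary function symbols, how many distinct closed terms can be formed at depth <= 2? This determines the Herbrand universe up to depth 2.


Herbrand terms by depth:
Depth 0: 10 constants
Depth 1: 10 new terms (running total: 20)
Depth 2: 10 new terms (running total: 30)
Total distinct ground terms = 30

30


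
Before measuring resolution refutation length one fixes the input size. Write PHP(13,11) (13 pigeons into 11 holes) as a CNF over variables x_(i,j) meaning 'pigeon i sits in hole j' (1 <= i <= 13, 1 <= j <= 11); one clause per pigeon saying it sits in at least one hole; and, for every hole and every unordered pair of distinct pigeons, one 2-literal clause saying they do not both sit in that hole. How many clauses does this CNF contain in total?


PHP(13,11): 13 pigeons, 11 holes, 13*11 = 143 variables.
- pigeon clauses: one per pigeon -> 13 clauses
- hole clauses: 11 holes * C(13,2) = 11 * 78 -> 858 clauses
Total clauses = 13 + 858 = 871

871


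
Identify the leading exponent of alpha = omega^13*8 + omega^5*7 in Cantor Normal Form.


CNF: omega^13*8 + omega^5*7
The leading term is omega^13*8, which has exponent 13.

13


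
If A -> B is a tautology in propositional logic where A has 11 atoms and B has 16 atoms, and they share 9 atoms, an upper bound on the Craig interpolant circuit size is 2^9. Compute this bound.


Shared atoms = 9
Craig interpolant size bound = 2^9
= 512

512


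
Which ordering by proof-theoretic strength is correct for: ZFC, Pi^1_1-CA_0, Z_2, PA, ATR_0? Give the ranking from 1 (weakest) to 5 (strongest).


Ordering by consistency strength:
1. PA
2. ATR_0
3. Pi^1_1-CA_0
4. Z_2
5. ZFC


ZFC=5, Pi^1_1-CA_0=3, Z_2=4, PA=1, ATR_0=2


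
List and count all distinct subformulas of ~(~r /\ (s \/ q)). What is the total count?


Formula: ~(~r /\ (s \/ q))
Subformulas found:
  1. q
  2. s
  3. r
  4. ~r
  5. (s \/ q)
  6. (~r /\ (s \/ q))
  7. ~(~r /\ (s \/ q))
Total distinct subformulas = 7

7


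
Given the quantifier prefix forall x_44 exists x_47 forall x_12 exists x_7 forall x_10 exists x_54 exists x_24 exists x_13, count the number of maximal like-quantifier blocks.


Alternations = 5.
Blocks = alternations + 1 = 6

6


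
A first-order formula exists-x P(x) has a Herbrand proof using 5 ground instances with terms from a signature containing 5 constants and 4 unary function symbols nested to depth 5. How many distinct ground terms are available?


Herbrand terms by depth:
Depth 0: 5 constants
Depth 1: 20 new terms (running total: 25)
Depth 2: 80 new terms (running total: 105)
Depth 3: 320 new terms (running total: 425)
Depth 4: 1280 new terms (running total: 1705)
Depth 5: 5120 new terms (running total: 6825)
Total distinct ground terms = 6825

6825


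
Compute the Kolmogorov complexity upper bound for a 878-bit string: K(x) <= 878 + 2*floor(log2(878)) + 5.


floor(log2(878)) = 9
2 * 9 = 18
K(x) <= 878 + 18 + 5 = 901

901


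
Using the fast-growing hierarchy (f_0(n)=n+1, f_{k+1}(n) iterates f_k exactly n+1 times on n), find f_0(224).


f_0(224) = 224 + 1 = 225

225


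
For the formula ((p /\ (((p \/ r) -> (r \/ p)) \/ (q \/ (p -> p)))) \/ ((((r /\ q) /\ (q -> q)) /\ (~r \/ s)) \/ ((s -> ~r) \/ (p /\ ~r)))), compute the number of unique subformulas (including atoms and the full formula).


Formula: ((p /\ (((p \/ r) -> (r \/ p)) \/ (q \/ (p -> p)))) \/ ((((r /\ q) /\ (q -> q)) /\ (~r \/ s)) \/ ((s -> ~r) \/ (p /\ ~r))))
Subformulas found:
  1. r
  2. q
  3. s
  4. p
  5. ~r
  6. (r /\ q)
  7. (r \/ p)
  8. (p -> p)
  9. (q -> q)
  10. (p \/ r)
  11. (~r \/ s)
  12. (s -> ~r)
  13. (p /\ ~r)
  14. (q \/ (p -> p))
  15. ((p \/ r) -> (r \/ p))
  16. ((r /\ q) /\ (q -> q))
  17. ((s -> ~r) \/ (p /\ ~r))
  18. (((r /\ q) /\ (q -> q)) /\ (~r \/ s))
  19. (((p \/ r) -> (r \/ p)) \/ (q \/ (p -> p)))
  20. (p /\ (((p \/ r) -> (r \/ p)) \/ (q \/ (p -> p))))
  21. ((((r /\ q) /\ (q -> q)) /\ (~r \/ s)) \/ ((s -> ~r) \/ (p /\ ~r)))
  22. ((p /\ (((p \/ r) -> (r \/ p)) \/ (q \/ (p -> p)))) \/ ((((r /\ q) /\ (q -> q)) /\ (~r \/ s)) \/ ((s -> ~r) \/ (p /\ ~r))))
Total distinct subformulas = 22

22


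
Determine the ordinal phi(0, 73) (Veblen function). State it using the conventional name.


phi(0, 73):
phi(0, beta) = omega^beta by definition.
phi(0, 73) = omega^73

omega^73


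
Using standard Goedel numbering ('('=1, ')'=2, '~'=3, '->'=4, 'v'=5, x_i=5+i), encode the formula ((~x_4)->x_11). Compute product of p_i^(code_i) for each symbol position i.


Formula: ((~x_4)->x_11)
Symbol codes: [1, 1, 3, 9, 2, 4, 16, 2]
Primes: [2, 3, 5, 7, 11, 13, 17, 19]
p_1^1 = 2^1 = 2
p_2^1 = 3^1 = 3
p_3^3 = 5^3 = 125
p_4^9 = 7^9 = 40353607
p_5^2 = 11^2 = 121
p_6^4 = 13^4 = 28561
p_7^16 = 17^16 = 48661191875666868481
p_8^2 = 19^2 = 361
Product = 1837351917856242794647700580153367985250

1837351917856242794647700580153367985250


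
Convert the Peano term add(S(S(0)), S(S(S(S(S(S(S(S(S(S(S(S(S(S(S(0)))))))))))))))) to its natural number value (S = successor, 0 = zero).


add(S^2(0), S^15(0)):
S^2(0) = 2
S^15(0) = 15
2 + 15 = 17

17


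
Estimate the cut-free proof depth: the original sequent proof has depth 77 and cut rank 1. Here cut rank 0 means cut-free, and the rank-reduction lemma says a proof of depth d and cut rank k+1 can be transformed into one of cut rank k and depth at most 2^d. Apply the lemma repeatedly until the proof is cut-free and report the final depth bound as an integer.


Each rank reduction sends depth d to at most 2^d; cut rank r needs r reductions.
2_0(77) = 77
2_1(77) = 2^77 = 151115727451828646838272
Cut-free depth bound = 151115727451828646838272

151115727451828646838272


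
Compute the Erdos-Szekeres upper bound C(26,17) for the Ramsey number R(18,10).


R(18,10) <= C(18+10-2, 18-1) = C(26, 17)
C(26, 17) = 26! / (17! * 9!)
= 3124550

3124550


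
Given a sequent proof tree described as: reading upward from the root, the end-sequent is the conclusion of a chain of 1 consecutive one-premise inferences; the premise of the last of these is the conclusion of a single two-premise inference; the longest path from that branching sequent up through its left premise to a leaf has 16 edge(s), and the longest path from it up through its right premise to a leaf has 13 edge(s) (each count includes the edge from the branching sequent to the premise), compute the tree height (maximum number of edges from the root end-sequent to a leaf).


Longest path through the left premise: 16 edges (measured from the branching sequent)
Longest path through the right premise: 13 edges
Height of the subtree rooted at the branching sequent: max(16, 13) = 16
The branching sequent sits 1 edges above the root (the chain of one-premise inferences), so height = 16 + 1 = 17

17


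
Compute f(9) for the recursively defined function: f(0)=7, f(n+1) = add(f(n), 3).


f(0) = 7
f(1) = add(f(0), 3) = add(7, 3) = 10
f(2) = add(f(1), 3) = add(10, 3) = 13
f(3) = add(f(2), 3) = add(13, 3) = 16
f(4) = add(f(3), 3) = add(16, 3) = 19
f(5) = add(f(4), 3) = add(19, 3) = 22
f(6) = add(f(5), 3) = add(22, 3) = 25
f(7) = add(f(6), 3) = add(25, 3) = 28
f(8) = add(f(7), 3) = add(28, 3) = 31
f(9) = add(f(8), 3) = add(31, 3) = 34


34


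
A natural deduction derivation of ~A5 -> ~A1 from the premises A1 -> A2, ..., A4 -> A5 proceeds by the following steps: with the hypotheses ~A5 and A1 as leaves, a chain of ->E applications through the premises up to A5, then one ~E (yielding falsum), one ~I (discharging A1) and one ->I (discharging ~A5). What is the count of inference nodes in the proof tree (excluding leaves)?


From hypothesis A1, 4 ->E steps along the 4 premises yield A5.
~E with hypothesis ~A5 gives falsum (1 node); ~I discharging A1 gives ~A1 (1 node); ->I discharging ~A5 gives the goal (1 node).
Total = 4 + 3 = 7 inference nodes.

7


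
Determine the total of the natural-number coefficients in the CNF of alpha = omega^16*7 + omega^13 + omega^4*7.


CNF: omega^16*7 + omega^13 + omega^4*7
Coefficients: 7 + 1 + 7 = 15

15


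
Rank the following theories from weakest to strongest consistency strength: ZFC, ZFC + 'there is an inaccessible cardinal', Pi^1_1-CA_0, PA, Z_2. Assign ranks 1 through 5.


Ordering by consistency strength:
1. PA
2. Pi^1_1-CA_0
3. Z_2
4. ZFC
5. ZFC + 'there is an inaccessible cardinal'


ZFC=4, ZFC + 'there is an inaccessible cardinal'=5, Pi^1_1-CA_0=2, PA=1, Z_2=3


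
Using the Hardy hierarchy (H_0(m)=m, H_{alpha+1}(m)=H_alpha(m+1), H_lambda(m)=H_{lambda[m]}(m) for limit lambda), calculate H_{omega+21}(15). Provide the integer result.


H_{omega+21}(15):
Unwind the 21 successor steps: H_{omega+21}(15) = H_omega(15+21) = H_omega(36).
H_omega(m) = H_m(m) = m + m = 2m.
Result = 2 * 36 = 72

72


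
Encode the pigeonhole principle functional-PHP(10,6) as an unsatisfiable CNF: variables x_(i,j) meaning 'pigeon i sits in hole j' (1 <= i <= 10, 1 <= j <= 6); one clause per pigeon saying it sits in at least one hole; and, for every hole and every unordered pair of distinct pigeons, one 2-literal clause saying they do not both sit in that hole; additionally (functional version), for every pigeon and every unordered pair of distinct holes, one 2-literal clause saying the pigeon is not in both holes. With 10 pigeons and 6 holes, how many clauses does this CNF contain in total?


functional-PHP(10,6): 10 pigeons, 6 holes, 10*6 = 60 variables.
- pigeon clauses: one per pigeon -> 10 clauses
- hole clauses: 6 holes * C(10,2) = 6 * 45 -> 270 clauses
- functional clauses: 10 pigeons * C(6,2) = 10 * 15 -> 150 clauses
Total clauses = 10 + 270 + 150 = 430

430


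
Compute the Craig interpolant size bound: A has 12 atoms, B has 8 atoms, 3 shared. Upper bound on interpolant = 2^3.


Shared atoms = 3
Craig interpolant size bound = 2^3
= 8

8


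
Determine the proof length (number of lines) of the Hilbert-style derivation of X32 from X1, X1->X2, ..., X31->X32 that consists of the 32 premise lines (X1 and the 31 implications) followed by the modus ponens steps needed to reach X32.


We have 32 premise lines: X1 and 31 implications.
Each implication is detached once by MP, giving 31 MP lines.
32 premise lines + 31 MP lines = 63 total lines.

63


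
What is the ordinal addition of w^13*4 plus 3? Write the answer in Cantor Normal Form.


Ordinal addition w^13*4 + 3:
Leading exponent of alpha (13) > leading exponent of beta (0).
Since alpha's term has higher exponent than beta's leading term,
the sum is simply alpha followed by beta.
Result = w^13*4 + 3

w^13*4 + 3


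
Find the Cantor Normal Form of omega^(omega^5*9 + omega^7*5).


omega^(omega^5*9 + omega^7*5):
In ordinal addition a term is absorbed by a following term of strictly larger exponent: 5 < 7, so omega^5*9 + omega^7*5 = omega^7*5.
omega raised to a CNF ordinal is a single CNF term: Result = omega^(omega^7*5)

omega^(omega^7*5)


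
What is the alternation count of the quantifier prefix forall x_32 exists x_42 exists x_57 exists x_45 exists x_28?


Walk the prefix and count type changes:
  position 1: forall -> exists <-- alternation
  position 2: exists -> exists
  position 3: exists -> exists
  position 4: exists -> exists
Total alternations = 1

1


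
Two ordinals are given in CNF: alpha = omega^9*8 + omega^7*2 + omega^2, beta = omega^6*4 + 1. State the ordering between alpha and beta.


Compare term by term from highest exponent:
alpha = omega^9*8 + omega^7*2 + omega^2
beta = omega^6*4 + 1
Term 1: alpha has omega^9*8, beta has omega^6*4
Term 2: alpha has omega^7*2, beta has omega^0*1
Term 3: alpha has omega^2*1, beta has omega^0*0
Result: alpha > beta

alpha > beta


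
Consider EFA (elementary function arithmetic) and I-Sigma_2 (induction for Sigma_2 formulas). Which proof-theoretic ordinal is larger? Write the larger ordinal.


Proof-theoretic ordinal of EFA (elementary function arithmetic): omega^3
Proof-theoretic ordinal of I-Sigma_2 (induction for Sigma_2 formulas): omega^(omega^omega)
Comparing: omega^3 < omega^(omega^omega).
The larger ordinal is omega^(omega^omega) (from I-Sigma_2 (induction for Sigma_2 formulas)).

omega^(omega^omega)


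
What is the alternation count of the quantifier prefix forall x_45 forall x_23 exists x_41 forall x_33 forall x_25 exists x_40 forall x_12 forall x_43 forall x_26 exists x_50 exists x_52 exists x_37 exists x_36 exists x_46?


Walk the prefix and count type changes:
  position 1: forall -> forall
  position 2: forall -> exists <-- alternation
  position 3: exists -> forall <-- alternation
  position 4: forall -> forall
  position 5: forall -> exists <-- alternation
  position 6: exists -> forall <-- alternation
  position 7: forall -> forall
  position 8: forall -> forall
  position 9: forall -> exists <-- alternation
  position 10: exists -> exists
  position 11: exists -> exists
  position 12: exists -> exists
  position 13: exists -> exists
Total alternations = 5

5


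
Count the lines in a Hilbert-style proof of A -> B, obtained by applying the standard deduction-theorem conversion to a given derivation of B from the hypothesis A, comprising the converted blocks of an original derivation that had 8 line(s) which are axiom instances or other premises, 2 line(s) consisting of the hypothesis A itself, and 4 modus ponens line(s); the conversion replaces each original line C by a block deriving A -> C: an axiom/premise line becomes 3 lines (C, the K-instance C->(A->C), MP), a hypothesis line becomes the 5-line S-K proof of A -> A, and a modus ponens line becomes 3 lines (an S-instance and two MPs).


Deduction-theorem conversion, block by block:
- 8 axiom/premise lines -> 3 lines each = 24
- 2 hypothesis lines -> 5 lines each (identity proof A->A) = 10
- 4 MP lines -> 3 lines each (S-instance, MP, MP) = 12
Total = 24 + 10 + 12 = 46 lines.

46


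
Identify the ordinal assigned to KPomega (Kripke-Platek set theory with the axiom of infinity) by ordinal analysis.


The proof-theoretic ordinal of KPomega (Kripke-Platek set theory with the axiom of infinity) is a standard result in ordinal analysis.
This ordinal is the supremum of order types of primitive recursive well-orderings
that the theory can prove to be well-ordered.
For KPomega (Kripke-Platek set theory with the axiom of infinity), the proof-theoretic ordinal is psi_0(epsilon_{Omega+1}).

psi_0(epsilon_{Omega+1})


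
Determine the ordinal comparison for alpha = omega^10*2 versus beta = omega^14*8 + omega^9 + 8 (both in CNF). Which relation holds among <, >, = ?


Compare term by term from highest exponent:
alpha = omega^10*2
beta = omega^14*8 + omega^9 + 8
Term 1: alpha has omega^10*2, beta has omega^14*8
Term 2: alpha has omega^0*0, beta has omega^9*1
Term 3: alpha has omega^0*0, beta has omega^0*8
Result: alpha < beta

alpha < beta


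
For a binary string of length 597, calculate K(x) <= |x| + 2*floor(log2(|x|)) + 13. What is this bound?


floor(log2(597)) = 9
2 * 9 = 18
K(x) <= 597 + 18 + 13 = 628

628


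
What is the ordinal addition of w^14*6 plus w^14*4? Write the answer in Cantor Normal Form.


Ordinal addition w^14*6 + w^14*4:
Both terms have the same exponent 14.
w^e*c + w^e*d = w^e*(c+d).
Result = w^14*(6+4) = w^14*10

w^14*10


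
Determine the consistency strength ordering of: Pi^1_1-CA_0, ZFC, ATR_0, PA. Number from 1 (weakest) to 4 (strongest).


Ordering by consistency strength:
1. PA
2. ATR_0
3. Pi^1_1-CA_0
4. ZFC


Pi^1_1-CA_0=3, ZFC=4, ATR_0=2, PA=1


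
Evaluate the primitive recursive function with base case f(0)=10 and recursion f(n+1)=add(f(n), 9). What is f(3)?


f(0) = 10
f(1) = add(f(0), 9) = add(10, 9) = 19
f(2) = add(f(1), 9) = add(19, 9) = 28
f(3) = add(f(2), 9) = add(28, 9) = 37


37


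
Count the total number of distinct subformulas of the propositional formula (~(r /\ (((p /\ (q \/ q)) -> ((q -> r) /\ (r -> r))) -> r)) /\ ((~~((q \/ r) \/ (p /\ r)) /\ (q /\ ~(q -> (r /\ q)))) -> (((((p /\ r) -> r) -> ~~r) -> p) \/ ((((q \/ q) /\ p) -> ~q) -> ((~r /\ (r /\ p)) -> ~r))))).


Formula: (~(r /\ (((p /\ (q \/ q)) -> ((q -> r) /\ (r -> r))) -> r)) /\ ((~~((q \/ r) \/ (p /\ r)) /\ (q /\ ~(q -> (r /\ q)))) -> (((((p /\ r) -> r) -> ~~r) -> p) \/ ((((q \/ q) /\ p) -> ~q) -> ((~r /\ (r /\ p)) -> ~r)))))
Subformulas found:
  1. r
  2. p
  3. q
  4. ~r
  5. ~q
  6. ~~r
  7. (r /\ p)
  8. (p /\ r)
  9. (r -> r)
  10. (q -> r)
  11. (q \/ r)
  12. (r /\ q)
  13. (q \/ q)
  14. ((p /\ r) -> r)
  15. (p /\ (q \/ q))
  16. (q -> (r /\ q))
  17. ((q \/ q) /\ p)
  18. ~(q -> (r /\ q))
  19. (~r /\ (r /\ p))
  20. ((q \/ r) \/ (p /\ r))
  21. ((q -> r) /\ (r -> r))
  22. (q /\ ~(q -> (r /\ q)))
  23. ~((q \/ r) \/ (p /\ r))
  24. (((q \/ q) /\ p) -> ~q)
  25. (((p /\ r) -> r) -> ~~r)
  26. ((~r /\ (r /\ p)) -> ~r)
  27. ~~((q \/ r) \/ (p /\ r))
  28. ((((p /\ r) -> r) -> ~~r) -> p)
  29. ((p /\ (q \/ q)) -> ((q -> r) /\ (r -> r)))
  30. (((p /\ (q \/ q)) -> ((q -> r) /\ (r -> r))) -> r)
  31. ((((q \/ q) /\ p) -> ~q) -> ((~r /\ (r /\ p)) -> ~r))
  32. (~~((q \/ r) \/ (p /\ r)) /\ (q /\ ~(q -> (r /\ q))))
  33. (r /\ (((p /\ (q \/ q)) -> ((q -> r) /\ (r -> r))) -> r))
  34. ~(r /\ (((p /\ (q \/ q)) -> ((q -> r) /\ (r -> r))) -> r))
  35. (((((p /\ r) -> r) -> ~~r) -> p) \/ ((((q \/ q) /\ p) -> ~q) -> ((~r /\ (r /\ p)) -> ~r)))
  36. ((~~((q \/ r) \/ (p /\ r)) /\ (q /\ ~(q -> (r /\ q)))) -> (((((p /\ r) -> r) -> ~~r) -> p) \/ ((((q \/ q) /\ p) -> ~q) -> ((~r /\ (r /\ p)) -> ~r))))
  37. (~(r /\ (((p /\ (q \/ q)) -> ((q -> r) /\ (r -> r))) -> r)) /\ ((~~((q \/ r) \/ (p /\ r)) /\ (q /\ ~(q -> (r /\ q)))) -> (((((p /\ r) -> r) -> ~~r) -> p) \/ ((((q \/ q) /\ p) -> ~q) -> ((~r /\ (r /\ p)) -> ~r)))))
Total distinct subformulas = 37

37


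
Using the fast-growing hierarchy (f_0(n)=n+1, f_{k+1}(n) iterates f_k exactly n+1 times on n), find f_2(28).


f_2(28) = f_1^29(28)
f_1(m) = 2m + 1.
Iterating: f_1^k(n) = 2^k*(n+1) - 1.
f_2(28) = 2^29*(28+1) - 1 = 536870912*29 - 1 = 15569256447

15569256447


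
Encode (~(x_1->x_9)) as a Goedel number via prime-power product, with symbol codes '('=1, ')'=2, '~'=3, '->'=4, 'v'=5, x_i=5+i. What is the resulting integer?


Formula: (~(x_1->x_9))
Symbol codes: [1, 3, 1, 6, 4, 14, 2, 2]
Primes: [2, 3, 5, 7, 11, 13, 17, 19]
p_1^1 = 2^1 = 2
p_2^3 = 3^3 = 27
p_3^1 = 5^1 = 5
p_4^6 = 7^6 = 117649
p_5^4 = 11^4 = 14641
p_6^14 = 13^14 = 3937376385699289
p_7^2 = 17^2 = 289
p_8^2 = 19^2 = 361
Product = 191044580316270113067117439786830

191044580316270113067117439786830


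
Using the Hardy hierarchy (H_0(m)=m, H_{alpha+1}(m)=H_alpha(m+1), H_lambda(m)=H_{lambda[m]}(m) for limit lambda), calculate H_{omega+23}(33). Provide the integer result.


H_{omega+23}(33):
Unwind the 23 successor steps: H_{omega+23}(33) = H_omega(33+23) = H_omega(56).
H_omega(m) = H_m(m) = m + m = 2m.
Result = 2 * 56 = 112

112


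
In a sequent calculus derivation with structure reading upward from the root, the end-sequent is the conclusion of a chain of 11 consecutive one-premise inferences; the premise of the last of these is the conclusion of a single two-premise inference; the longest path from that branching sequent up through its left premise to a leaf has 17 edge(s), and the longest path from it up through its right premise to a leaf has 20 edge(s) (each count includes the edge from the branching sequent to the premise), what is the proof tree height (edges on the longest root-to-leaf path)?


Longest path through the left premise: 17 edges (measured from the branching sequent)
Longest path through the right premise: 20 edges
Height of the subtree rooted at the branching sequent: max(17, 20) = 20
The branching sequent sits 11 edges above the root (the chain of one-premise inferences), so height = 20 + 11 = 31

31


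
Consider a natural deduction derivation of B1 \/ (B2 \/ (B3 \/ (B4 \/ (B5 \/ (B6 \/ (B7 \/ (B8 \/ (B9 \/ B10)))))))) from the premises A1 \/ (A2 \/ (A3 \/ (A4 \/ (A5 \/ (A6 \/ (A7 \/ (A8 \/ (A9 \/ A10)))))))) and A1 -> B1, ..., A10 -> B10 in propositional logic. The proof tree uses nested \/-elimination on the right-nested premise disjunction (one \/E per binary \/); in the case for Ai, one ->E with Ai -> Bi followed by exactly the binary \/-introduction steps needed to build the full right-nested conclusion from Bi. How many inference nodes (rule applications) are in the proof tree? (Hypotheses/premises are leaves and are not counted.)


Constructive dilemma with 10 branches, all disjunctions right-nested:
- \/E: the premise has 9 binary \/, each eliminated once: 9 nodes.
- ->E: one per case (Ai with Ai -> Bi gives Bi): 10 nodes.
- \/I: in case i < n, Bi needs 1 step to form Bi \/ (B(i+1) \/ ...) and then i-1 steps to prepend B(i-1), ..., B1, i.e. i steps; in case i = n, B10 needs 9 prepend steps.
  \/I total = (1 + 2 + ... + 9) + 9 = 45 + 9 = 54 nodes.
Total = 9 + 10 + 54 = 73

73


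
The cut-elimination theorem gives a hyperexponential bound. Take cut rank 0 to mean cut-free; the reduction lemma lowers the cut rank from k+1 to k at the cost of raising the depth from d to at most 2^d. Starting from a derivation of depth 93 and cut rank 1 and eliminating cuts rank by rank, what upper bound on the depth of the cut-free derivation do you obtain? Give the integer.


Each rank reduction sends depth d to at most 2^d; cut rank r needs r reductions.
2_0(93) = 93
2_1(93) = 2^93 = 9903520314283042199192993792
Cut-free depth bound = 9903520314283042199192993792

9903520314283042199192993792


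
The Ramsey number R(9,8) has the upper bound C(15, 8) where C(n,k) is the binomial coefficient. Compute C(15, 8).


R(9,8) <= C(9+8-2, 9-1) = C(15, 8)
C(15, 8) = 15! / (8! * 7!)
= 6435

6435


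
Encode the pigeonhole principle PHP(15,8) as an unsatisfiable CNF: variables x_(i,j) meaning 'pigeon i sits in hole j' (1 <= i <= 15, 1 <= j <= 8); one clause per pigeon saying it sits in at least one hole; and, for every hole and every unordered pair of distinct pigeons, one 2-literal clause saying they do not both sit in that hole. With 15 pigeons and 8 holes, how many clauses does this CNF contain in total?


PHP(15,8): 15 pigeons, 8 holes, 15*8 = 120 variables.
- pigeon clauses: one per pigeon -> 15 clauses
- hole clauses: 8 holes * C(15,2) = 8 * 105 -> 840 clauses
Total clauses = 15 + 840 = 855

855


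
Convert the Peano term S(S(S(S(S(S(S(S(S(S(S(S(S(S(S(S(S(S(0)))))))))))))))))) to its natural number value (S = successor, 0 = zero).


Counting successors applied to 0:
18 applications of S to 0 = 18

18


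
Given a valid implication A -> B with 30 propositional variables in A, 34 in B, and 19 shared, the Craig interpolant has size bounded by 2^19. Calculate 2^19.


Shared atoms = 19
Craig interpolant size bound = 2^19
= 524288

524288


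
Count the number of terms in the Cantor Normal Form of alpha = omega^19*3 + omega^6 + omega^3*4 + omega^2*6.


CNF: omega^19*3 + omega^6 + omega^3*4 + omega^2*6
Count the summands separated by '+':
  term 1: omega^19*3
  term 2: omega^6
  term 3: omega^3*4
  term 4: omega^2*6
Total terms = 4

4


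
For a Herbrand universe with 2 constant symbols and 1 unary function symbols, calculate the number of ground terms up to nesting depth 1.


Herbrand terms by depth:
Depth 0: 2 constants
Depth 1: 2 new terms (running total: 4)
Total distinct ground terms = 4

4


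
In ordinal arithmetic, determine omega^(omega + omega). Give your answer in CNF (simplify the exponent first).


omega^(omega + omega):
Both terms of the exponent have the same exponent 1, so they merge: omega + omega = omega*(1+1) = omega*2.
omega raised to a CNF ordinal is a single CNF term: Result = omega^(omega*2)

omega^(omega*2)


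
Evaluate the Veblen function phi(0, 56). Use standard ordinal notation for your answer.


phi(0, 56):
phi(0, beta) = omega^beta by definition.
phi(0, 56) = omega^56

omega^56


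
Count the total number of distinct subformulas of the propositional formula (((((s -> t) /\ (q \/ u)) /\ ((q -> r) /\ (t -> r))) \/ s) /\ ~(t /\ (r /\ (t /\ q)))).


Formula: (((((s -> t) /\ (q \/ u)) /\ ((q -> r) /\ (t -> r))) \/ s) /\ ~(t /\ (r /\ (t /\ q))))
Subformulas found:
  1. r
  2. q
  3. u
  4. s
  5. t
  6. (q \/ u)
  7. (s -> t)
  8. (q -> r)
  9. (t /\ q)
  10. (t -> r)
  11. (r /\ (t /\ q))
  12. ((s -> t) /\ (q \/ u))
  13. (t /\ (r /\ (t /\ q)))
  14. ((q -> r) /\ (t -> r))
  15. ~(t /\ (r /\ (t /\ q)))
  16. (((s -> t) /\ (q \/ u)) /\ ((q -> r) /\ (t -> r)))
  17. ((((s -> t) /\ (q \/ u)) /\ ((q -> r) /\ (t -> r))) \/ s)
  18. (((((s -> t) /\ (q \/ u)) /\ ((q -> r) /\ (t -> r))) \/ s) /\ ~(t /\ (r /\ (t /\ q))))
Total distinct subformulas = 18

18


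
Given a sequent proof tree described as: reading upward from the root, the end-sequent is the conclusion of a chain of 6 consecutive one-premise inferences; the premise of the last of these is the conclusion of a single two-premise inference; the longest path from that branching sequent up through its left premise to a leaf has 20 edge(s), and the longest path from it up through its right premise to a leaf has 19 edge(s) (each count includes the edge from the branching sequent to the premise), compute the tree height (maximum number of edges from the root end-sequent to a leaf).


Longest path through the left premise: 20 edges (measured from the branching sequent)
Longest path through the right premise: 19 edges
Height of the subtree rooted at the branching sequent: max(20, 19) = 20
The branching sequent sits 6 edges above the root (the chain of one-premise inferences), so height = 20 + 6 = 26

26


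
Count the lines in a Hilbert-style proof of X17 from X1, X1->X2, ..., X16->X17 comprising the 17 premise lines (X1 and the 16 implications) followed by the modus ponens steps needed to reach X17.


We have 17 premise lines: X1 and 16 implications.
Each implication is detached once by MP, giving 16 MP lines.
17 premise lines + 16 MP lines = 33 total lines.

33


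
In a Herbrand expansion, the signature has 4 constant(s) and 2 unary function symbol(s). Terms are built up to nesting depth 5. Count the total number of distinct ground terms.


Herbrand terms by depth:
Depth 0: 4 constants
Depth 1: 8 new terms (running total: 12)
Depth 2: 16 new terms (running total: 28)
Depth 3: 32 new terms (running total: 60)
Depth 4: 64 new terms (running total: 124)
Depth 5: 128 new terms (running total: 252)
Total distinct ground terms = 252

252


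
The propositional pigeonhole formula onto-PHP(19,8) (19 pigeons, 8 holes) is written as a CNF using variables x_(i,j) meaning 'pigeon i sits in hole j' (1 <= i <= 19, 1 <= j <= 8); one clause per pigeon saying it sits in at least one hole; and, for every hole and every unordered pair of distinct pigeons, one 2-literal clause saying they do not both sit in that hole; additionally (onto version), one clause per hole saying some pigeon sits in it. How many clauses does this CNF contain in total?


onto-PHP(19,8): 19 pigeons, 8 holes, 19*8 = 152 variables.
- pigeon clauses: one per pigeon -> 19 clauses
- hole clauses: 8 holes * C(19,2) = 8 * 171 -> 1368 clauses
- onto clauses: one per hole -> 8 clauses
Total clauses = 19 + 1368 + 8 = 1395

1395
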